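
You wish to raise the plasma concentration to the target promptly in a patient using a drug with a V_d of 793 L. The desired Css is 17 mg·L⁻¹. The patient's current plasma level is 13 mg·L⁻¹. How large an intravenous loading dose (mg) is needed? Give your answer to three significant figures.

Concentration deficit ΔC = 17 − 13 = 4.000 mg/L
LD = Vd × ΔC = 793.0 × 4.000 = 3172 mg

3170 mg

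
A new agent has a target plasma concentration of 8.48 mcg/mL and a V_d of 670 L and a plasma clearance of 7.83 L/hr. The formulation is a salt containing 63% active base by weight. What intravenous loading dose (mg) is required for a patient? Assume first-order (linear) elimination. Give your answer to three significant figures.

9020 mg

LD = Vd × C / S = 670.0 × 8.480 / 0.63 = 9018 mg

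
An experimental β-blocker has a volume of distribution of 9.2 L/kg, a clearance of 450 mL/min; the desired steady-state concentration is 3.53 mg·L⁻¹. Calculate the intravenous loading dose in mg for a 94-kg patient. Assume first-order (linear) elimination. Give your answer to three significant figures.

3050 mg

Vd(total) = 94 kg × 9.2 L/kg = 864.8 L
LD = Vd × C = 864.8 × 3.530 = 3053 mg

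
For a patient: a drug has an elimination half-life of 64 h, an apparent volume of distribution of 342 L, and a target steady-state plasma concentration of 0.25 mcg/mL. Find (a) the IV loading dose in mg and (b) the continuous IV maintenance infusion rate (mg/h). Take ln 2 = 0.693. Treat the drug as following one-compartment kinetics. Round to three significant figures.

LD = Vd × C = 342.0 × 0.25 = 85.50 mg
CL = 0.693 × Vd / t½ = 0.693 × 342.0 / 64 = 3.703 L/h
Infusion rate = CL × Css = 3.703 × 0.25 = 0.9258 mg/h

(a) 85.5 mg; (b) 0.926 mg/h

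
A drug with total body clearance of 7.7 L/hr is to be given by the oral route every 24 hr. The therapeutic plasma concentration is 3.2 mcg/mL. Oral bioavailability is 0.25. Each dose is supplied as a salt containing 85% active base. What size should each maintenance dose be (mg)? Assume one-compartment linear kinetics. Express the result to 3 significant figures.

2780 mg

At steady state, dose per interval replaces the amount cleared in that interval: F·S·D/τ = CL·Css.
D = CL × Css × τ / F / S = 7.700 × 3.2 × 24 / 0.25 / 0.85 = 2783 mg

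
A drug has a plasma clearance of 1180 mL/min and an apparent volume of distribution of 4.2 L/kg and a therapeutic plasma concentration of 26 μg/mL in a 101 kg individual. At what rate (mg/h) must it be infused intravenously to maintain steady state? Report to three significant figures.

CL = 1180 mL/min = 1180 × 0.06 = 70.80 L/h
Infusion rate = CL · Css = 70.80 L/h × 26 mg/L = 1841 mg/h

1840 mg/h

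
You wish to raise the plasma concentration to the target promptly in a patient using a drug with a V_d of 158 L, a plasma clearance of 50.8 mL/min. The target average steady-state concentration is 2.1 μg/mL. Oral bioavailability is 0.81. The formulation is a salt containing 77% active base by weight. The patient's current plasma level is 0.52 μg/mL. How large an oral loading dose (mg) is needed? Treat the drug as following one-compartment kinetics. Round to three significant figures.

Concentration deficit ΔC = 2.1 − 0.52 = 1.580 mg/L
LD = Vd × ΔC / F / S = 158.0 × 1.580 / 0.81 / 0.77 = 400.3 mg

400 mg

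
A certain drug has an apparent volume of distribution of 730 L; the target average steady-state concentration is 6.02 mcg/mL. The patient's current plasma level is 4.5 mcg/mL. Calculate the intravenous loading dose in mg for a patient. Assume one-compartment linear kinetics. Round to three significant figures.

Concentration deficit ΔC = 6.02 − 4.5 = 1.520 mg/L
LD = Vd × ΔC = 730.0 × 1.520 = 1110 mg

1110 mg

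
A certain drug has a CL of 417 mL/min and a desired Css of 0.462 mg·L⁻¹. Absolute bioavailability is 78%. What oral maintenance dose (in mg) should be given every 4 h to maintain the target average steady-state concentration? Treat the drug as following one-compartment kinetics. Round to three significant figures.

CL = 417 mL/min × 60/1000 = 25.02 L/h
D = CL × Css × τ / F = 25.02 × 0.462 × 4 / 0.78 = 59.28 mg

59.3 mg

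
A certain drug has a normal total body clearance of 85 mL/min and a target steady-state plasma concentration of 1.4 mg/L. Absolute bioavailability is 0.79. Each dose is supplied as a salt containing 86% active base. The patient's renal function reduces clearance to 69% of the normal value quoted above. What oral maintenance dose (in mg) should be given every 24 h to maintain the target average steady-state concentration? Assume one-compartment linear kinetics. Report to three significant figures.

CL = 85 mL/min = 85 × 0.06 = 5.100 L/h
Patient clearance = 0.69 × 5.100 = 3.519 L/h
At steady state, dose per interval replaces the amount cleared in that interval: F·S·D/τ = CL·Css.
D = CL × Css × τ / F / S = 3.519 × 1.4 × 24 / 0.79 / 0.86 = 174.0 mg

174 mg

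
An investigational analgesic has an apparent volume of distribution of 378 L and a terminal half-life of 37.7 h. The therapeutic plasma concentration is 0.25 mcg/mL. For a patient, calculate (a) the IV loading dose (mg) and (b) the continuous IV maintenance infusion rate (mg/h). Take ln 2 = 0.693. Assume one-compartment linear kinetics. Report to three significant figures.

LD = Vd × C = 378.0 × 0.25 = 94.50 mg
CL = 0.693 × Vd / t½ = 0.693 × 378.0 / 37.7 = 6.948 L/h
Infusion rate = CL × Css = 6.948 × 0.25 = 1.737 mg/h

(a) 94.5 mg; (b) 1.74 mg/h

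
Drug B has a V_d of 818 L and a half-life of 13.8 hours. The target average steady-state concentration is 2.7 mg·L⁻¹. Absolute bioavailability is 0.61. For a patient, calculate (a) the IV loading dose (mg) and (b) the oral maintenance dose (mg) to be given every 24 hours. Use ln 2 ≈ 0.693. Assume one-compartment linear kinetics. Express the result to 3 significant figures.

(a) 2210 mg; (b) 4360 mg

LD = Vd × C = 818.0 × 2.7 = 2209 mg
CL = 0.693 × Vd / t½ = 0.693 × 818.0 / 13.8 = 41.08 L/h
D = CL × Css × τ / F = 41.08 × 2.7 × 24 / 0.61 = 4364 mg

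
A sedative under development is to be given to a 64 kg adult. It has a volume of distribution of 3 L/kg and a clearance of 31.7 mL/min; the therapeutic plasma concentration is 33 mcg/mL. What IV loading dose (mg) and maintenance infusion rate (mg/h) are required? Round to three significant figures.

Total Vd = 3 × 64 = 192.0 L
Loading dose = Vd × C = 192.0 × 33 = 6336 mg
Convert clearance: 31.7 mL/min × 60 min/h ÷ 1000 mL/L = 1.902 L/h
Maintenance infusion rate = CL × Css = 1.902 × 33 = 62.77 mg/h

(a) 6340 mg; (b) 62.8 mg/h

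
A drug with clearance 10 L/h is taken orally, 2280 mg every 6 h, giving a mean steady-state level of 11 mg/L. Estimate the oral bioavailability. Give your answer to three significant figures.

F·D/τ = CL·Css at steady state → F = CL·Css·τ / D.
F = 10 × 11 × 6 / 2280 = 0.289

0.289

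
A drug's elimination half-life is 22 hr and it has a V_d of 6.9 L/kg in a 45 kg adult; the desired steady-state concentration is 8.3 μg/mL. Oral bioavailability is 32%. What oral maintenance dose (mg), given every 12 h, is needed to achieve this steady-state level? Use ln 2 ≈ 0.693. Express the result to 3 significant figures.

Total Vd = 6.9 × 45 = 310.5 L
k = 0.693/22 = 0.03150 h⁻¹, so CL = k·Vd = 0.03150 × 310.5 = 9.781 L/h
D = CL × Css × τ / F = 9.781 × 8.3 × 12 / 0.32 = 3044 mg

3040 mg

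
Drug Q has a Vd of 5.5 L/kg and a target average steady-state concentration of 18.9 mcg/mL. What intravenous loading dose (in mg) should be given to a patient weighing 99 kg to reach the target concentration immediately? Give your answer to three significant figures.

Vd = 5.5 L/kg × 99 kg = 544.5 L
LD = Vd × C = 544.5 × 18.90 = 10290 mg

10300 mg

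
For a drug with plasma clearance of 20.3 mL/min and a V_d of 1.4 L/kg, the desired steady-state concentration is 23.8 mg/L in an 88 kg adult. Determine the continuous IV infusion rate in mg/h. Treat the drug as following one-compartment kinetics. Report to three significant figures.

29.0 mg/h

CL = 20.3 mL/min × 60/1000 = 1.218 L/h
At steady state, infusion rate equals elimination rate: rate in = CL × Css.
Rate = CL × Css = 1.218 × 23.8 = 28.99 mg/h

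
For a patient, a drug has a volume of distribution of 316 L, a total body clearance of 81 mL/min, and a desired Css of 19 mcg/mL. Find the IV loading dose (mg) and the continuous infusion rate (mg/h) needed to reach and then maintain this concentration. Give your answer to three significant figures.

LD = Vd · C_target = 316.0 × 19 = 6004 mg
CL = 81 mL/min × 60/1000 = 4.860 L/h
Maintenance: replace elimination → rate = CL × Css = 4.860 × 19 = 92.34 mg/h

(a) 6000 mg; (b) 92.3 mg/h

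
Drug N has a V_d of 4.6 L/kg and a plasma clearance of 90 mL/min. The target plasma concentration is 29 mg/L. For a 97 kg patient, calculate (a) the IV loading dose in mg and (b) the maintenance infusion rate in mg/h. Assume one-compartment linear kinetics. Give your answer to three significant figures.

Vd(total) = 97 kg × 4.6 L/kg = 446.2 L
Loading dose = Vd × C = 446.2 × 29 = 12940 mg
CL = 90 mL/min = 90 × 0.06 = 5.400 L/h
Infusion rate = 5.400 L/h × 29 mg/L = 156.6 mg/h

(a) 12900 mg; (b) 157 mg/h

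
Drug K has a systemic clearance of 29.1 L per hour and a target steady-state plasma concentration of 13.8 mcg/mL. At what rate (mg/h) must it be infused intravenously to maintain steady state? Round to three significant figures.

Rate = CL × Css = 29.10 × 13.8 = 401.6 mg/h

402 mg/h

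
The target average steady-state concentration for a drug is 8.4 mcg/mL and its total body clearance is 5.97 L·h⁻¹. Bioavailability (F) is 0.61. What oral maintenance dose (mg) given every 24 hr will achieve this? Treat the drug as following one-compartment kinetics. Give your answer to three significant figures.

D = CL × Css × τ / F = 5.970 × 8.4 × 24 / 0.61 = 1973 mg

1970 mg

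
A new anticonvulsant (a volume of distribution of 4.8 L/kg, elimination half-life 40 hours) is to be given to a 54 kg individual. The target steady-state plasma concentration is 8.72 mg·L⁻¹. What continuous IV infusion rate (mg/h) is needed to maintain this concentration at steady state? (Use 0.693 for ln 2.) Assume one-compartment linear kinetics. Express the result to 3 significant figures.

Vd(total) = 54 kg × 4.8 L/kg = 259.2 L
CL = ln 2 · Vd / t½ = 0.693 × 259.2 / 40 = 4.491 L/h
Infusion rate = CL × Css = 4.491 × 8.72 = 39.16 mg/h

39.2 mg/h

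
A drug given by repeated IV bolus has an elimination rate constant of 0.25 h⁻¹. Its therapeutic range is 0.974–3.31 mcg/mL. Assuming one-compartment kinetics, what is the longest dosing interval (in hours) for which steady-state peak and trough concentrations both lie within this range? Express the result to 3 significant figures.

4.89 h

Between IV bolus doses, concentration decays as C = C₀·e^(−kτ), so C_peak/C_trough = e^(kτ).
τ_max = ln(C_peak/C_trough) / k = ln(3.31/0.974) / 0.2500 = 1.223 / 0.2500 = 4.892 h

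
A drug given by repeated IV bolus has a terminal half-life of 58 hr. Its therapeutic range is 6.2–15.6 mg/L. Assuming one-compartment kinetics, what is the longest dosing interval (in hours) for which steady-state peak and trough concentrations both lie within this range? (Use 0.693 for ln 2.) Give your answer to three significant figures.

k = 0.693 / t½ = 0.693 / 58 = 0.01195 h⁻¹
Between IV bolus doses, concentration decays as C = C₀·e^(−kτ), so C_peak/C_trough = e^(kτ).
τ_max = ln(C_peak/C_trough) / k = ln(15.6/6.2) / 0.01195 = 0.9227 / 0.01195 = 77.21 h

77.2 h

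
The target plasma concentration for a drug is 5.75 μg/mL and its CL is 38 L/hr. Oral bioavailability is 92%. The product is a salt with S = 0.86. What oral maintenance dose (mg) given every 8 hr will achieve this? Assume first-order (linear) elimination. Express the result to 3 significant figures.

2210 mg

D = CL × Css × τ / F / S = 38.00 × 5.75 × 8 / 0.92 / 0.86 = 2209 mg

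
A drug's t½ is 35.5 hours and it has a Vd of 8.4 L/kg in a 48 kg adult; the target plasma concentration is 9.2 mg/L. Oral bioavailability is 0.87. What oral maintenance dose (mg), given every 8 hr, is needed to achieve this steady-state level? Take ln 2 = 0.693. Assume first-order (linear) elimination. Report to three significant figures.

666 mg

Vd(total) = 48 kg × 8.4 L/kg = 403.2 L
k = 0.693/35.5 = 0.01952 h⁻¹, so CL = k·Vd = 0.01952 × 403.2 = 7.870 L/h
D = CL × Css × τ / F = 7.870 × 9.2 × 8 / 0.87 = 665.8 mg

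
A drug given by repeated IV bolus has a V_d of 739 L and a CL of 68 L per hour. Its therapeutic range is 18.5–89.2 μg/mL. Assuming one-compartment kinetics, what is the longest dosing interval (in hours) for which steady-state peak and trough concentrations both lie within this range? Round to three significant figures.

17.1 h

k = CL / Vd = 68.00 / 739.0 = 0.09202 h⁻¹
Between IV bolus doses, concentration decays as C = C₀·e^(−kτ), so C_peak/C_trough = e^(kτ).
τ_max = ln(C_peak/C_trough) / k = ln(89.2/18.5) / 0.09202 = 1.573 / 0.09202 = 17.09 h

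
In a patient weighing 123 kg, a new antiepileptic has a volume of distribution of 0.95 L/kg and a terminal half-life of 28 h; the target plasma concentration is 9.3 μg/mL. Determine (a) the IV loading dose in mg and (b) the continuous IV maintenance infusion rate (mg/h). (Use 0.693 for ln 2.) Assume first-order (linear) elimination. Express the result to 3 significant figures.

(a) 1090 mg; (b) 26.9 mg/h

Vd = 0.95 L/kg × 123 kg = 116.9 L
LD = Vd × C = 116.9 × 9.3 = 1087 mg
CL = 0.693 × Vd / t½ = 0.693 × 116.9 / 28 = 2.893 L/h
Infusion rate = CL × Css = 2.893 × 9.3 = 26.90 mg/h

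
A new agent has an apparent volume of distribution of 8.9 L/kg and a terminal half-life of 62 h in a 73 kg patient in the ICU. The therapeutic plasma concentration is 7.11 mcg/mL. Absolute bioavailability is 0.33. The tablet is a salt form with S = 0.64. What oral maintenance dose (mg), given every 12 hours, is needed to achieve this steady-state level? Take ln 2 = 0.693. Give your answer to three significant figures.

2930 mg

Vd = 8.9 L/kg × 73 kg = 649.7 L
CL = ln 2 · Vd / t½ = 0.693 × 649.7 / 62 = 7.262 L/h
D = CL × Css × τ / F / S = 7.262 × 7.11 × 12 / 0.33 / 0.64 = 2934 mg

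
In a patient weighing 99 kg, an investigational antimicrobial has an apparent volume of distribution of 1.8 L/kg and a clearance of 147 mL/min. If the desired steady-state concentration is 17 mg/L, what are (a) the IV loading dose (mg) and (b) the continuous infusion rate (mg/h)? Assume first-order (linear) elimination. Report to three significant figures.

Vd(total) = 99 kg × 1.8 L/kg = 178.2 L
Loading: fill Vd to C_target → 178.2 L × 17 mg/L = 3029 mg
CL = 147 mL/min × 60/1000 = 8.820 L/h
Maintenance: replace elimination → rate = CL × Css = 8.820 × 17 = 149.9 mg/h

(a) 3030 mg; (b) 150 mg/h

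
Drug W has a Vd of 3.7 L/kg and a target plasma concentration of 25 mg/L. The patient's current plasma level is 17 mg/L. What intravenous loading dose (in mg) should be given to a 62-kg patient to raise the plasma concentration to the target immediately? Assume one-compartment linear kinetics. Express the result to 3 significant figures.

1840 mg

Vd(total) = 62 kg × 3.7 L/kg = 229.4 L
Concentration deficit ΔC = 25 − 17 = 8.000 mg/L
LD = Vd × ΔC = 229.4 × 8.000 = 1835 mg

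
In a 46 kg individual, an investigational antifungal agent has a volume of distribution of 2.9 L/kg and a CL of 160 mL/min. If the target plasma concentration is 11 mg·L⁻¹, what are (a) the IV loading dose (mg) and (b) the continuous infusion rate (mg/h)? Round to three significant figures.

Vd = 2.9 L/kg × 46 kg = 133.4 L
Loading: fill Vd to C_target → 133.4 L × 11 mg/L = 1467 mg
Convert clearance: 160 mL/min × 60 min/h ÷ 1000 mL/L = 9.600 L/h
Maintenance infusion rate = CL × Css = 9.600 × 11 = 105.6 mg/h

(a) 1470 mg; (b) 106 mg/h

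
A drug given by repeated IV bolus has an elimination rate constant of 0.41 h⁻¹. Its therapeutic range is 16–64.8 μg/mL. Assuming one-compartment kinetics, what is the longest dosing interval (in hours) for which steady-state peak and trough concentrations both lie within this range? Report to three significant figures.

3.41 h

Between IV bolus doses, concentration decays as C = C₀·e^(−kτ), so C_peak/C_trough = e^(kτ).
τ_max = ln(C_peak/C_trough) / k = ln(64.8/16) / 0.4100 = 1.399 / 0.4100 = 3.412 h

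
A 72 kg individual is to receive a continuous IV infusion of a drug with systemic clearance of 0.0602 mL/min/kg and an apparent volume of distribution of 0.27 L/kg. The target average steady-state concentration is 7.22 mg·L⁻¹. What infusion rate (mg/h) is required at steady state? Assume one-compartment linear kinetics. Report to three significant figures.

1.88 mg/h

CL = 0.0602 mL/min/kg × 72 kg = 4.334 mL/min = 4.334 × 60/1000 = 0.2600 L/h
R₀ = 0.2600 × 7.22 = 1.877 mg/h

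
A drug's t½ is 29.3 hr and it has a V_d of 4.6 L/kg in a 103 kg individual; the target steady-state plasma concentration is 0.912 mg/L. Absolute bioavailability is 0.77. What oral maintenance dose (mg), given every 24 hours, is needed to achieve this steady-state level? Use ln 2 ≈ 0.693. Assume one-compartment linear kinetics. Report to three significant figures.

Vd = 4.6 L/kg × 103 kg = 473.8 L
k = 0.693/29.3 = 0.02365 h⁻¹, so CL = k·Vd = 0.02365 × 473.8 = 11.21 L/h
D = CL × Css × τ / F = 11.21 × 0.912 × 24 / 0.77 = 318.7 mg

319 mg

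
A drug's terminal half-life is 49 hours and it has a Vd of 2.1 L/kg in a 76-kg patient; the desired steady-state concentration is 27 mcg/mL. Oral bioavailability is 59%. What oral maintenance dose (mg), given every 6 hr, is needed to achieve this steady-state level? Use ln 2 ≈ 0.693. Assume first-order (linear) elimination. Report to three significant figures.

620 mg

Vd = 2.1 L/kg × 76 kg = 159.6 L
k = 0.693/49 = 0.01414 h⁻¹, so CL = k·Vd = 0.01414 × 159.6 = 2.257 L/h
D = CL × Css × τ / F = 2.257 × 27 × 6 / 0.59 = 619.7 mg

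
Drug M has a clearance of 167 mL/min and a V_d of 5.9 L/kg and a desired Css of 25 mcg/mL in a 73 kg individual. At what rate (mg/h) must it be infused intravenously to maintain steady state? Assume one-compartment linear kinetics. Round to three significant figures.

251 mg/h

CL = 167 mL/min × 60/1000 = 10.02 L/h
Infusion rate = CL · Css = 10.02 L/h × 25 mg/L = 250.5 mg/h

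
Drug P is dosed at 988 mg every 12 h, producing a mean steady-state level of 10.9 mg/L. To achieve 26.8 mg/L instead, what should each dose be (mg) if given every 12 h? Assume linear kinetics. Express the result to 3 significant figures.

2430 mg

With linear kinetics, Css is proportional to dose rate (D/τ) at fixed clearance.
D₂ = D₁ × (Css,target / Css,current) = 988 × 26.8/10.9 = 2429 mg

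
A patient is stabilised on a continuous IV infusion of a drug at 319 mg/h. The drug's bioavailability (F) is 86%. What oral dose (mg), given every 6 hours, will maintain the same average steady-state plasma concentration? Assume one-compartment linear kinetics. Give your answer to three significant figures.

2230 mg

To maintain the same Css, the systemic dosing rate must be unchanged: F·D/τ = infusion rate.
D = rate × τ / F = 319 × 6 / 0.86 = 2226 mg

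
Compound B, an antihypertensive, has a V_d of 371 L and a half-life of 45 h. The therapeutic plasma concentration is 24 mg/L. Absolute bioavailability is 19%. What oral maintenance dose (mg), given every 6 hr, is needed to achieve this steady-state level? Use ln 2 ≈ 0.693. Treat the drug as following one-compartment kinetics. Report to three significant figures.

k = 0.693/45 = 0.01540 h⁻¹, so CL = k·Vd = 0.01540 × 371.0 = 5.713 L/h
D = CL × Css × τ / F = 5.713 × 24 × 6 / 0.19 = 4330 mg

4330 mg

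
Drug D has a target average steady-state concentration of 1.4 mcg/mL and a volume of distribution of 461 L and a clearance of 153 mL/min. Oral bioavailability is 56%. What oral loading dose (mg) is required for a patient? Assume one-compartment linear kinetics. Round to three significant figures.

1150 mg

The loading dose fills Vd to the target concentration.
LD = Vd × C / F = 461.0 × 1.400 / 0.56 = 1153 mg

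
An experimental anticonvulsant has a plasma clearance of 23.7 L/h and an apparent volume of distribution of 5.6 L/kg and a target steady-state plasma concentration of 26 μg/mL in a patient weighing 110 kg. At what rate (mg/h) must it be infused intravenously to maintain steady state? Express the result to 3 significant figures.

616 mg/h

Infusion rate = CL · Css = 23.70 L/h × 26 mg/L = 616.2 mg/h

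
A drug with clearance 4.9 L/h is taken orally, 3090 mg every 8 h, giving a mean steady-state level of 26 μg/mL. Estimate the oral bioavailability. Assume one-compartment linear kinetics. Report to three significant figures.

F·D/τ = CL·Css at steady state → F = CL·Css·τ / D.
F = 4.9 × 26 × 8 / 3090 = 0.330

0.330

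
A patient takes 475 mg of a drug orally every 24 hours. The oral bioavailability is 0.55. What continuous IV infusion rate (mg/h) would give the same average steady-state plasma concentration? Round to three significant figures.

Equivalent systemic input: infusion rate = F·D/τ.
Rate = 0.55 × 475 / 24 = 10.89 mg/h

10.9 mg/h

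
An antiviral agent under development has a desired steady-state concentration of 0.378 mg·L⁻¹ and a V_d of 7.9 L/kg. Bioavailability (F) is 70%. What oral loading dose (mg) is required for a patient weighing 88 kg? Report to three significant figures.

Vd(total) = 88 kg × 7.9 L/kg = 695.2 L
The loading dose fills Vd to the target concentration.
LD = Vd × C / F = 695.2 × 0.3780 / 0.7 = 375.4 mg

375 mg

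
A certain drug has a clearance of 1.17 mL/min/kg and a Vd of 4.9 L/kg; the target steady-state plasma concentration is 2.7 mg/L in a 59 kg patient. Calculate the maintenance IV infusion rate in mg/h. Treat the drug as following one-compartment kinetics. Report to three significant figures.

11.2 mg/h

CL = 1.17 mL/min/kg × 59 kg = 69.03 mL/min = 69.03 × 60/1000 = 4.142 L/h
R₀ = 4.142 × 2.7 = 11.18 mg/h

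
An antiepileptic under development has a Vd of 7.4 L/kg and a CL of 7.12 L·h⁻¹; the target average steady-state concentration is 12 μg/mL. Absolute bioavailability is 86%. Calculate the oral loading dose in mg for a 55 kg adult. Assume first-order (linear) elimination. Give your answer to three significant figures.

5680 mg

Vd(total) = 55 kg × 7.4 L/kg = 407.0 L
LD = Vd × C / F = 407.0 × 12.00 / 0.86 = 5679 mg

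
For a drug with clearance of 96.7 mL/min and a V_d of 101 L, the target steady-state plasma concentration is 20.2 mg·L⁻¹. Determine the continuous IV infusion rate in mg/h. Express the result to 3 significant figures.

CL = 96.7 mL/min × 60/1000 = 5.802 L/h
Vd does not affect the maintenance rate; only clearance governs steady-state input.
Rate = CL × Css = 5.802 × 20.2 = 117.2 mg/h

117 mg/h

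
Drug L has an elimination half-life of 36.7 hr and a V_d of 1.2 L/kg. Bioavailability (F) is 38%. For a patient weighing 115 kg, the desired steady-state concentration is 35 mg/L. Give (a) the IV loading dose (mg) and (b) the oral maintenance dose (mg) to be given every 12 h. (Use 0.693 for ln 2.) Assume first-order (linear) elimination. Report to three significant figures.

(a) 4830 mg; (b) 2880 mg

Vd = 1.2 L/kg × 115 kg = 138.0 L
LD = Vd × C = 138.0 × 35 = 4830 mg
CL = 0.693 × Vd / t½ = 0.693 × 138.0 / 36.7 = 2.606 L/h
D = CL × Css × τ / F = 2.606 × 35 × 12 / 0.38 = 2880 mg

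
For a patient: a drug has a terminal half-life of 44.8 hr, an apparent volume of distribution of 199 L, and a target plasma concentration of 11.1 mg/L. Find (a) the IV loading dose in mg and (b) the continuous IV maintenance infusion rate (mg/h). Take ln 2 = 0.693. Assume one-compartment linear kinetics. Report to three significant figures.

(a) 2210 mg; (b) 34.2 mg/h

LD = Vd × C = 199.0 × 11.1 = 2209 mg
CL = 0.693 × Vd / t½ = 0.693 × 199.0 / 44.8 = 3.078 L/h
Infusion rate = CL × Css = 3.078 × 11.1 = 34.17 mg/h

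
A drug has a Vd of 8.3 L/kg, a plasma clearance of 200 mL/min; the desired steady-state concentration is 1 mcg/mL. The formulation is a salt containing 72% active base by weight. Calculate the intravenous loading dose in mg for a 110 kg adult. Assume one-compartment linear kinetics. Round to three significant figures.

1270 mg

Total Vd = 8.3 × 110 = 913.0 L
The loading dose fills Vd to the target concentration; clearance is irrelevant here.
LD = Vd × C / S = 913.0 × 1.000 / 0.72 = 1268 mg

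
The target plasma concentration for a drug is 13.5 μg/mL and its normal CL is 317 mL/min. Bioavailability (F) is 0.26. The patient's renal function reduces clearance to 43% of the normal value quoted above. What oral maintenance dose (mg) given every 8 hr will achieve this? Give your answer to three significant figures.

3400 mg

CL = 317 mL/min × 60/1000 = 19.02 L/h
Patient clearance = 0.43 × 19.02 = 8.179 L/h
At steady state, dose per interval replaces the amount cleared in that interval: F·D/τ = CL·Css.
D = CL × Css × τ / F = 8.179 × 13.5 × 8 / 0.26 = 3397 mg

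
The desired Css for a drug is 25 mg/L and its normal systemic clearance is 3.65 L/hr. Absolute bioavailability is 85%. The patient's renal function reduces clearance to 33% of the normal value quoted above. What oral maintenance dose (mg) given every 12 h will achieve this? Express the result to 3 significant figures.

425 mg

Patient clearance = 0.33 × 3.650 = 1.205 L/h
D = CL × Css × τ / F = 1.205 × 25 × 12 / 0.85 = 425.3 mg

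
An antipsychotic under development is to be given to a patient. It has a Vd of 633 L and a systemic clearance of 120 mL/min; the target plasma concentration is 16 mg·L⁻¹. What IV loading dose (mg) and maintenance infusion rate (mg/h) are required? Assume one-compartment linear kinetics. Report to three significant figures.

LD = Vd · C_target = 633.0 × 16 = 10130 mg
Convert clearance: 120 mL/min × 60 min/h ÷ 1000 mL/L = 7.200 L/h
Maintenance infusion rate = CL × Css = 7.200 × 16 = 115.2 mg/h

(a) 10100 mg; (b) 115 mg/h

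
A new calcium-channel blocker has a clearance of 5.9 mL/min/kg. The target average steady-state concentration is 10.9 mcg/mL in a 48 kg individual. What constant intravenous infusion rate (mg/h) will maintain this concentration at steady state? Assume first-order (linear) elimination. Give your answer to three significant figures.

CL = 5.9 mL/min/kg × 48 kg = 283.2 mL/min = 283.2 × 60/1000 = 16.99 L/h
At steady state, infusion rate equals elimination rate: rate in = CL × Css.
R₀ = 16.99 × 10.9 = 185.2 mg/h

185 mg/h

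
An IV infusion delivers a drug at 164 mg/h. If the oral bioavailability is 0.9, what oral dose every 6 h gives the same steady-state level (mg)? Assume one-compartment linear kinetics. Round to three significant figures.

1090 mg

To maintain the same Css, the systemic dosing rate must be unchanged: F·D/τ = infusion rate.
D = rate × τ / F = 164 × 6 / 0.9 = 1093 mg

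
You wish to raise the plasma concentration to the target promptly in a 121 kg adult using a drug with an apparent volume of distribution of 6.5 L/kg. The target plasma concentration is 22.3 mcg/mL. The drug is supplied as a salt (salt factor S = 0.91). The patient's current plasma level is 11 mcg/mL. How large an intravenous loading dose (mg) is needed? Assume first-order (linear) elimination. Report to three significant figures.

Vd = 6.5 L/kg × 121 kg = 786.5 L
Concentration deficit ΔC = 22.3 − 11 = 11.30 mg/L
LD = Vd × ΔC / S = 786.5 × 11.30 / 0.91 = 9766 mg

9770 mg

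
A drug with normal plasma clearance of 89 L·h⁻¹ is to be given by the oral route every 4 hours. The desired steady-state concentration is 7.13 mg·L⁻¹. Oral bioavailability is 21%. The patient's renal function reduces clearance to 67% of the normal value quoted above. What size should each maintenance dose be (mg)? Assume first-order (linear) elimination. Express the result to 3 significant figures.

8100 mg

Patient clearance = 0.67 × 89.00 = 59.63 L/h
D = CL × Css × τ / F = 59.63 × 7.13 × 4 / 0.21 = 8098 mg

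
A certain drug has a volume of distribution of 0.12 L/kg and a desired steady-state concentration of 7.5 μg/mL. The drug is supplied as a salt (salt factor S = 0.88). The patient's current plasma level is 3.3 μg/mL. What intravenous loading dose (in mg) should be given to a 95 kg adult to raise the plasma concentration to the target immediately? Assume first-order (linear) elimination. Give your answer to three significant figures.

Vd = 0.12 L/kg × 95 kg = 11.40 L
Concentration deficit ΔC = 7.5 − 3.3 = 4.200 mg/L
LD = Vd × ΔC / S = 11.40 × 4.200 / 0.88 = 54.41 mg

54.4 mg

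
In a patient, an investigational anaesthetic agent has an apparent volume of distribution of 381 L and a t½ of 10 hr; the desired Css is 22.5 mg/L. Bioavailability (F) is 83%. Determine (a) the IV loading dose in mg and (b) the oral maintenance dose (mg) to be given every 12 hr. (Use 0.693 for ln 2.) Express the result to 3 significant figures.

(a) 8570 mg; (b) 8590 mg

LD = Vd × C = 381.0 × 22.5 = 8573 mg
CL = 0.693 × Vd / t½ = 0.693 × 381.0 / 10 = 26.40 L/h
D = CL × Css × τ / F = 26.40 × 22.5 × 12 / 0.83 = 8588 mg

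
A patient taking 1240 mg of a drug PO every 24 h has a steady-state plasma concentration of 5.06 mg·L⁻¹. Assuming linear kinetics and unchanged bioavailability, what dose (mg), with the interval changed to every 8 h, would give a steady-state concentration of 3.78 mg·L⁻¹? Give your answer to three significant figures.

For first-order elimination, Css ∝ F·D/(CL·τ); F and CL are unchanged, so Css ∝ D/τ.
D₂ = D₁ × (Css,target / Css,current) × (τ₂/τ₁) = 1240 × (3.78/5.06) × (8/24) = 308.8 mg

309 mg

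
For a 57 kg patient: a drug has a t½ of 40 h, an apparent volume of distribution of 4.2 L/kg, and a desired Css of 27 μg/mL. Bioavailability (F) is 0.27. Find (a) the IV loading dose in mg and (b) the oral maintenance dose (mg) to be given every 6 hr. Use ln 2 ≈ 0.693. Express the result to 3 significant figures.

Total Vd = 4.2 × 57 = 239.4 L
LD = Vd × C = 239.4 × 27 = 6464 mg
CL = 0.693 × Vd / t½ = 0.693 × 239.4 / 40 = 4.148 L/h
D = CL × Css × τ / F = 4.148 × 27 × 6 / 0.27 = 2489 mg

(a) 6460 mg; (b) 2490 mg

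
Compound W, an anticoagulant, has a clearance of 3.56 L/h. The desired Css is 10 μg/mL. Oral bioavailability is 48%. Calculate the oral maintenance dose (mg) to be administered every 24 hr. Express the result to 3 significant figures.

1780 mg

At steady state, dose per interval replaces the amount cleared in that interval: F·D/τ = CL·Css.
D = CL × Css × τ / F = 3.560 × 10 × 24 / 0.48 = 1780 mg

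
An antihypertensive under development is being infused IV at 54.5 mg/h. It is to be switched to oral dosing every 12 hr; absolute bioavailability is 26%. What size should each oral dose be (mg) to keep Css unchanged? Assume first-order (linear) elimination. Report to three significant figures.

To maintain the same Css, the systemic dosing rate must be unchanged: F·D/τ = infusion rate.
D = rate × τ / F = 54.5 × 12 / 0.26 = 2515 mg

2520 mg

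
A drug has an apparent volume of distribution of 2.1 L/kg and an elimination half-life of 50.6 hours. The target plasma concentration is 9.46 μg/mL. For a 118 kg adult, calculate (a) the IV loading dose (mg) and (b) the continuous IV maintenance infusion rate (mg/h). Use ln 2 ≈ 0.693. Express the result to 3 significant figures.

(a) 2340 mg; (b) 32.1 mg/h

Vd = 2.1 L/kg × 118 kg = 247.8 L
LD = Vd × C = 247.8 × 9.46 = 2344 mg
CL = 0.693 × Vd / t½ = 0.693 × 247.8 / 50.6 = 3.394 L/h
Infusion rate = CL × Css = 3.394 × 9.46 = 32.11 mg/h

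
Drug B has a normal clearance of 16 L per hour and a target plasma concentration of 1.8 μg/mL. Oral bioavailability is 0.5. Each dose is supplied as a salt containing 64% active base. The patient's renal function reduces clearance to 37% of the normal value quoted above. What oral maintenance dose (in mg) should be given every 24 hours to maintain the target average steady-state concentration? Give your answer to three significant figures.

Patient clearance = 0.37 × 16.00 = 5.920 L/h
At steady state, dose per interval replaces the amount cleared in that interval: F·S·D/τ = CL·Css.
D = CL × Css × τ / F / S = 5.920 × 1.8 × 24 / 0.5 / 0.64 = 799.2 mg

799 mg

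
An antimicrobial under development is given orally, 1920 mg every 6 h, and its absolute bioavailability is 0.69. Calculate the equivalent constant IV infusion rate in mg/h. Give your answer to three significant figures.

221 mg/h

Equivalent systemic input: infusion rate = F·D/τ.
Rate = 0.69 × 1920 / 6 = 220.8 mg/h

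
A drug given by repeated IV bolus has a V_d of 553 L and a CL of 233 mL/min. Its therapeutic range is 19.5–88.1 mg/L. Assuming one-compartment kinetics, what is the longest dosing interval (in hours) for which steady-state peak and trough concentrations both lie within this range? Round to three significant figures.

CL = 233 mL/min × 60/1000 = 13.98 L/h
k = CL / Vd = 13.98 / 553.0 = 0.02528 h⁻¹
Between IV bolus doses, concentration decays as C = C₀·e^(−kτ), so C_peak/C_trough = e^(kτ).
τ_max = ln(C_peak/C_trough) / k = ln(88.1/19.5) / 0.02528 = 1.508 / 0.02528 = 59.65 h

59.7 h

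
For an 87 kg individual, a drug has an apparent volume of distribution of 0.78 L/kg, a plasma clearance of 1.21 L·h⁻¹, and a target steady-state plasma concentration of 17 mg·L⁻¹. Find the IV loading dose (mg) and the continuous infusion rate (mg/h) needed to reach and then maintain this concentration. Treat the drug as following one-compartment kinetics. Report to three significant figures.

Vd(total) = 87 kg × 0.78 L/kg = 67.86 L
LD = Vd · C_target = 67.86 × 17 = 1154 mg
Infusion rate = 1.210 L/h × 17 mg/L = 20.57 mg/h

(a) 1150 mg; (b) 20.6 mg/h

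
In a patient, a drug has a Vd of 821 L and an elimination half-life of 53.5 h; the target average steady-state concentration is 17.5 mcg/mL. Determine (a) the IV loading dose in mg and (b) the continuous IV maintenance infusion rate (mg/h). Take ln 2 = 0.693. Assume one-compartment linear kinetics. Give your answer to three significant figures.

LD = Vd × C = 821.0 × 17.5 = 14370 mg
CL = 0.693 × Vd / t½ = 0.693 × 821.0 / 53.5 = 10.63 L/h
Infusion rate = CL × Css = 10.63 × 17.5 = 186.0 mg/h

(a) 14400 mg; (b) 186 mg/h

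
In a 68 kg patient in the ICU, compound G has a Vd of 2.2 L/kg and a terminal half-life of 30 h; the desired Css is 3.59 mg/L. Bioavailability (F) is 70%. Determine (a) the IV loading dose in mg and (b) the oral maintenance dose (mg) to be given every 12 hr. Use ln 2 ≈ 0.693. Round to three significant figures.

(a) 537 mg; (b) 213 mg

Vd(total) = 68 kg × 2.2 L/kg = 149.6 L
LD = Vd × C = 149.6 × 3.59 = 537.1 mg
CL = 0.693 × Vd / t½ = 0.693 × 149.6 / 30 = 3.456 L/h
D = CL × Css × τ / F = 3.456 × 3.59 × 12 / 0.7 = 212.7 mg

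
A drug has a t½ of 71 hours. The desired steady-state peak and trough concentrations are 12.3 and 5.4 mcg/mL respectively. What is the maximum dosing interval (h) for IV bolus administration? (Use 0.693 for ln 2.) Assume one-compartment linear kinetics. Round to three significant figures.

k = 0.693 / t½ = 0.693 / 71 = 0.009761 h⁻¹
Between IV bolus doses, concentration decays as C = C₀·e^(−kτ), so C_peak/C_trough = e^(kτ).
τ_max = ln(C_peak/C_trough) / k = ln(12.3/5.4) / 0.009761 = 0.8232 / 0.009761 = 84.34 h

84.3 h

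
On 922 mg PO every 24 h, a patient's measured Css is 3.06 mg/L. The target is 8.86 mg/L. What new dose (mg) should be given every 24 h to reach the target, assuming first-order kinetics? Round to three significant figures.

2670 mg

With linear kinetics, Css is proportional to dose rate (D/τ) at fixed clearance.
D₂ = D₁ × (Css,target / Css,current) = 922 × 8.86/3.06 = 2670 mg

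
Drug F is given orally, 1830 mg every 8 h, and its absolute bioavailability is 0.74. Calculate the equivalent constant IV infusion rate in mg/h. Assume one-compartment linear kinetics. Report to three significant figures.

Equivalent systemic input: infusion rate = F·D/τ.
Rate = 0.74 × 1830 / 8 = 169.3 mg/h

169 mg/h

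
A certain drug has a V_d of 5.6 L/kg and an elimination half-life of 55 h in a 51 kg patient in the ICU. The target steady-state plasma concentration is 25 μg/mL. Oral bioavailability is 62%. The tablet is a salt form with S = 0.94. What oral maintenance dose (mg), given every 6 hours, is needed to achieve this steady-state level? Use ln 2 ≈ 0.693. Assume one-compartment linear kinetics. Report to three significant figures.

Vd = 5.6 L/kg × 51 kg = 285.6 L
CL = ln 2 · Vd / t½ = 0.693 × 285.6 / 55 = 3.599 L/h
D = CL × Css × τ / F / S = 3.599 × 25 × 6 / 0.62 / 0.94 = 926.3 mg

926 mg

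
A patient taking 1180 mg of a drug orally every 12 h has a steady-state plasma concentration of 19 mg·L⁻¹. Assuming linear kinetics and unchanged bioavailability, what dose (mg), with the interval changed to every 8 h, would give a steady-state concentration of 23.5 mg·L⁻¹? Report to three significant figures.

With linear kinetics, Css is proportional to dose rate (D/τ) at fixed clearance.
D₂ = D₁ × (Css,target / Css,current) × (τ₂/τ₁) = 1180 × (23.5/19) × (8/12) = 973.0 mg

973 mg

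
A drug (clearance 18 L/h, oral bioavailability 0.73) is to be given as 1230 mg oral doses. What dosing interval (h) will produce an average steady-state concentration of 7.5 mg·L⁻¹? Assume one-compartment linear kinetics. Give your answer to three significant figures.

6.65 h

F·D/τ = CL·Css → τ = F·D / (CL·Css).
τ = 0.73 × 1230 / (18 × 7.5) = 6.651 h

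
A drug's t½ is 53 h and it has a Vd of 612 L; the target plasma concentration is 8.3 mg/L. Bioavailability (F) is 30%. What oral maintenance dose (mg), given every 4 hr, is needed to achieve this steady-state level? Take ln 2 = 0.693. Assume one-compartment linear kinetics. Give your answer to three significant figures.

CL = ln 2 · Vd / t½ = 0.693 × 612.0 / 53 = 8.002 L/h
D = CL × Css × τ / F = 8.002 × 8.3 × 4 / 0.3 = 885.6 mg

886 mg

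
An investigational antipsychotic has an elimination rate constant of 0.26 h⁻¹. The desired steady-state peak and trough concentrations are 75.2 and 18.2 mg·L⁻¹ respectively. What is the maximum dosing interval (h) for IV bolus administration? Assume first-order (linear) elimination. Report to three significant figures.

Between IV bolus doses, concentration decays as C = C₀·e^(−kτ), so C_peak/C_trough = e^(kτ).
τ_max = ln(C_peak/C_trough) / k = ln(75.2/18.2) / 0.2600 = 1.419 / 0.2600 = 5.458 h

5.46 h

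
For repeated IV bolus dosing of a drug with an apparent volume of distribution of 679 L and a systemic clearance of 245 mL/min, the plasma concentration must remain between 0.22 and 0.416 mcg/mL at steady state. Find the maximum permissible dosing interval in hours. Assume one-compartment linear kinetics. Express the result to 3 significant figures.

CL = 245 mL/min = 245 × 0.06 = 14.70 L/h
k = CL / Vd = 14.70 / 679.0 = 0.02165 h⁻¹
Between IV bolus doses, concentration decays as C = C₀·e^(−kτ), so C_peak/C_trough = e^(kτ).
τ_max = ln(C_peak/C_trough) / k = ln(0.416/0.22) / 0.02165 = 0.6371 / 0.02165 = 29.43 h

29.4 h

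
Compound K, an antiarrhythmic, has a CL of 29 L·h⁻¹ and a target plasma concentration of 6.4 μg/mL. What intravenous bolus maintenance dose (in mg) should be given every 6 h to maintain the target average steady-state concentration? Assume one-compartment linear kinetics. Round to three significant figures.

1110 mg

At steady state, dose per interval replaces the amount cleared in that interval: D/τ = CL·Css.
D = CL × Css × τ = 29.00 × 6.4 × 6 = 1114 mg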